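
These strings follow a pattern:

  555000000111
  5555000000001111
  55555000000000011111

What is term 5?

5555555000000000000001111111

The n-th term is n 5's then 2n 0's then n 1's, where the shown terms are n = 3, 4, 5.
Setting n = 7 gives 7, 14, 7 characters in each block.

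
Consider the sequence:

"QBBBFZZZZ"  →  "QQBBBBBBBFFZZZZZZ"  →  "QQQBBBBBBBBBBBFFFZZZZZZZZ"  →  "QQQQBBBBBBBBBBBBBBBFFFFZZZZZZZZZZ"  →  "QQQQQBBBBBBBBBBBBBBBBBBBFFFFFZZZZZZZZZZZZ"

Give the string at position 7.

Term n consists of n Q's, followed by 4n-1 B's, followed by n F's, followed by 2n+2 Z's (n = 1, 2, …).
For term 7, n = 7, so the run lengths are 7, 27, 7, 16.

QQQQQQQBBBBBBBBBBBBBBBBBBBBBBBBBBBFFFFFFFZZZZZZZZZZZZZZZZ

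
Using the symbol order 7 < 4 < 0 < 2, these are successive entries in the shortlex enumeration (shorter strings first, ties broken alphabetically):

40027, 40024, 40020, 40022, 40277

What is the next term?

Treat 40277 as a base-4 numeral over the given alphabet and add one, carrying through any trailing 2's.

40274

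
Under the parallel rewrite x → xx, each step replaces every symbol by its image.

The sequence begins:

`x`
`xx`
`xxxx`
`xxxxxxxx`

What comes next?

xxxxxxxxxxxxxxxx

Expanding xxxxxxxx: x→xx, x→xx, x→xx, x→xx, x→xx, x→xx, x→xx, x→xx. Concatenated: xx xx xx xx xx xx xx xx.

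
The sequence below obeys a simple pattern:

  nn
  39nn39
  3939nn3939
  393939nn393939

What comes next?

Each term wraps the previous one in 39 on the left and 39 on the right.
Applying this once more to 393939nn393939:

39393939nn39393939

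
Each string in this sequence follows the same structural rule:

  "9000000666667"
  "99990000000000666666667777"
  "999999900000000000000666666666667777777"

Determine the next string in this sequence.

The n-th term is 3n-2 9's then 4n+2 0's then 3n+2 6's then 3n-2 7's (n = 1, 2, …).
For the next term, n = 4, so the run lengths are 10, 18, 14, 10.

9999999999000000000000000000666666666666667777777777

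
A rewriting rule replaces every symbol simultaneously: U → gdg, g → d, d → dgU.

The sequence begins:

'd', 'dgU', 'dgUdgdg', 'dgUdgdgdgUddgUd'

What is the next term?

Applying the rule to each of the 15 symbols of dgUdgdgdgUddgUd gives the pieces dgU d gdg dgU d dgU d dgU d gdg dgU dgU d gdg dgU, which concatenate to the answer.

dgUdgdgdgUddgUddgUdgdgdgUdgUdgdgdgU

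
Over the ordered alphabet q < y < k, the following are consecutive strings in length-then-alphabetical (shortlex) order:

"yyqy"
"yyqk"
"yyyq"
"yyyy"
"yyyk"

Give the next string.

Find the rightmost character of yyyk below k, bump it to the next letter, and reset everything to its right to q.

yykq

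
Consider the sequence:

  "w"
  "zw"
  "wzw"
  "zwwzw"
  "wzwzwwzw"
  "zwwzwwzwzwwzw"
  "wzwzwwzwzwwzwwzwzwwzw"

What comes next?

zwwzwwzwzwwzwwzwzwwzwzwwzwwzwzwwzw

Each term (from the third on) is the two preceding terms concatenated in order: term 3 = w·zw = wzw.
So term 8 is zwwzwwzwzwwzw·wzwzwwzwzwwzwwzwzwwzw.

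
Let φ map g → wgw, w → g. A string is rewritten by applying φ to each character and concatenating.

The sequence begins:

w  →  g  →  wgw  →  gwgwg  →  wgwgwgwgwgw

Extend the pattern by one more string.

gwgwgwgwgwgwgwgwgwgwg

Apply φ to wgwgwgwgwgw symbol by symbol: w→g, g→wgw, w→g, g→wgw, w→g, g→wgw, w→g, g→wgw, w→g, g→wgw, w→g; joined: g wgw g wgw g wgw g wgw g wgw g.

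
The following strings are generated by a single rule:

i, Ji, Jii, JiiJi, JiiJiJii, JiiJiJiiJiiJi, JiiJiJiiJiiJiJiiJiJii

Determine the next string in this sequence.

This is a Fibonacci-style word recurrence s(k) = s(k−1)·s(k−2): e.g. Ji·i = Jii.
The next term joins JiiJiJiiJiiJiJiiJiJii and JiiJiJiiJiiJi.

JiiJiJiiJiiJiJiiJiJiiJiiJiJiiJiiJi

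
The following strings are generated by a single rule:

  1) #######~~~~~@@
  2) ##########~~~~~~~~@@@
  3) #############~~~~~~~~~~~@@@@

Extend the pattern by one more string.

Reading off run lengths: # runs 7, 10, 13; ~ runs 5, 8, 11; @ runs 2, 3, 4 — each is linear in n, where the shown terms are n = 2, 3, 4.
For the next term, n = 5, so the run lengths are 16, 14, 5.

################~~~~~~~~~~~~~~@@@@@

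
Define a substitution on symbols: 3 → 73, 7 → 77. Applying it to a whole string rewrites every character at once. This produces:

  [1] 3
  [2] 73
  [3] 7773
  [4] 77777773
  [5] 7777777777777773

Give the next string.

Applying the rule to each of the 16 symbols of 7777777777777773 gives the pieces 77 77 77 77 77 77 77 77 77 77 77 77 77 77 77 73, which concatenate to the answer.

77777777777777777777777777777773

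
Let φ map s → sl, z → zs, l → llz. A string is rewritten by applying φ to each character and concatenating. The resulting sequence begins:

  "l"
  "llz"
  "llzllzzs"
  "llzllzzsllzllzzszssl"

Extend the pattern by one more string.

llzllzzsllzllzzszsslllzllzzsllzllzzszsslzsslslllz

φ(llzllzzsllzllzzszssl) expands symbol-by-symbol to llz llz zs llz llz zs zs sl llz llz zs llz llz zs zs sl zs sl sl llz; joining the 20 pieces gives the next term.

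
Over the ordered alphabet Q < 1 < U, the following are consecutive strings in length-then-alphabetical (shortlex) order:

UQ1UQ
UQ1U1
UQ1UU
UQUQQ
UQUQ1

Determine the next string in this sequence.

UQUQU

Find the rightmost character of UQUQ1 below U, bump it to the next letter, and reset everything to its right to Q.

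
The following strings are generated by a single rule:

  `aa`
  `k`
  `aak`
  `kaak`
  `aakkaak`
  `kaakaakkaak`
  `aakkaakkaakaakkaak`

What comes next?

From term 3 onward, concatenate the second-to-last term with the last: aa·k = aak, k·aak = kaak, …
The next term joins kaakaakkaak and aakkaakkaakaakkaak.

kaakaakkaakaakkaakkaakaakkaak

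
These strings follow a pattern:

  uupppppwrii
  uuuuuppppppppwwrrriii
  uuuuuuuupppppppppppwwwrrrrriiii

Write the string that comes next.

Term n consists of 3n-1 u's, followed by 3n+2 p's, followed by n w's, followed by 2n-1 r's, followed by n+1 i's (n = 1, 2, …).
At n = 4 the blocks have lengths 11, 14, 4, 7, 5.

uuuuuuuuuuuppppppppppppppwwwwrrrrrrriiiii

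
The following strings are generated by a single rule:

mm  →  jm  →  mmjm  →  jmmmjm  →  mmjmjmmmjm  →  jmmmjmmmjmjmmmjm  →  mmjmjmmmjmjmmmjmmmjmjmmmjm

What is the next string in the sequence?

jmmmjmmmjmjmmmjmmmjmjmmmjmjmmmjmmmjmjmmmjm

From term 3 onward, concatenate the second-to-last term with the last: mm·jm = mmjm, jm·mmjm = jmmmjm, …
The next term joins jmmmjmmmjmjmmmjm and mmjmjmmmjmjmmmjmmmjmjmmmjm.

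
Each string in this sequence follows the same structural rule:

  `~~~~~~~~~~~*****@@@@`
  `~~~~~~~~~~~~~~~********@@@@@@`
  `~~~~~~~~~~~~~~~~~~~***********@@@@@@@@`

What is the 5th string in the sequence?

~~~~~~~~~~~~~~~~~~~~~~~~~~~*****************@@@@@@@@@@@@

Reading off run lengths: ~ runs 11, 15, 19; * runs 5, 8, 11; @ runs 4, 6, 8 — each is linear in n, where the shown terms are n = 2, 3, 4.
For term 5, n = 6, so the run lengths are 27, 17, 12.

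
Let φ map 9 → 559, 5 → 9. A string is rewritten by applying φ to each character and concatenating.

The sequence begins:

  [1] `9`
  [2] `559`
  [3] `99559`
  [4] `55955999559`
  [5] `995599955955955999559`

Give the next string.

5595599955955955999559995599955955955999559

Replace each of the 21 characters of 995599955955955999559 in place — 559 559 9 9 559 559 559 9 9 559 9 9 559 9 9 559 559 559 9 9 559 — and concatenate.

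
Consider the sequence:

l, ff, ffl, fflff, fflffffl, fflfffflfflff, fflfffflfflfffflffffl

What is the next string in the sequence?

fflfffflfflfffflfffflfflfffflfflff

From term 3 onward, concatenate the last term with the second-to-last: ff·l = ffl, ffl·ff = fflff, …
So term 8 is fflfffflfflfffflffffl·fflfffflfflff.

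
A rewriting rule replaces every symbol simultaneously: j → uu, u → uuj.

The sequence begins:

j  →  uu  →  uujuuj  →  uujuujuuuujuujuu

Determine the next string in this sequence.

φ(uujuujuuuujuujuu) expands symbol-by-symbol to uuj uuj uu uuj uuj uu uuj uuj uuj uuj uu uuj uuj uu uuj uuj; joining the 16 pieces gives the next term.

uujuujuuuujuujuuuujuujuujuujuuuujuujuuuujuuj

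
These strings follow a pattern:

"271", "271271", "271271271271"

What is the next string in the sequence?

Every step duplicates the string.
Doubling 271271271271:

271271271271271271271271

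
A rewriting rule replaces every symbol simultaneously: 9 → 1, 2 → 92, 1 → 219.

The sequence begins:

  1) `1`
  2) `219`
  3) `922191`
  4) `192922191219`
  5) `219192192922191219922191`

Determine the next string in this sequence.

922191219192219192192922191219922191192922191219

φ(219192192922191219922191) expands symbol-by-symbol to 92 219 1 219 1 92 219 1 92 1 92 92 219 1 219 92 219 1 1 92 92 219 1 219; joining the 24 pieces gives the next term.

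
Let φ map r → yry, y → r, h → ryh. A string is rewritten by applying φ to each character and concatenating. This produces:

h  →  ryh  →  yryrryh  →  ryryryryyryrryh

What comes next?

yryryryryryryryrryryryryyryrryh

Applying the rule to each of the 15 symbols of ryryryryyryrryh gives the pieces yry r yry r yry r yry r r yry r yry yry r ryh, which concatenate to the answer.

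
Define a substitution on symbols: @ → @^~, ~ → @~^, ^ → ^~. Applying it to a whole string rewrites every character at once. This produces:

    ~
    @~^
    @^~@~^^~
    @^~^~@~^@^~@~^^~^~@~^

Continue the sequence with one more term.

Rewriting the 21 symbols of @^~^~@~^@^~@~^^~^~@~^ one by one yields @^~ ^~ @~^ ^~ @~^ @^~ @~^ ^~ @^~ ^~ @~^ @^~ @~^ ^~ ^~ @~^ ^~ @~^ @^~ @~^ ^~; concatenated:

@^~^~@~^^~@~^@^~@~^^~@^~^~@~^@^~@~^^~^~@~^^~@~^@^~@~^^~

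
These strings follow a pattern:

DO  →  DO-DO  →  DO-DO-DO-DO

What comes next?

DO-DO-DO-DO-DO-DO-DO-DO

Every step duplicates the string with '-' between the halves.
One more doubling of DO-DO-DO-DO gives the answer.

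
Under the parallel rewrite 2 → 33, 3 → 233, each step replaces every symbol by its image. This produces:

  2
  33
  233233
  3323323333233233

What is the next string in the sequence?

Rewriting the 16 symbols of 3323323333233233 one by one yields 233 233 33 233 233 33 233 233 233 233 33 233 233 33 233 233; concatenated:

23323333233233332332332332333323323333233233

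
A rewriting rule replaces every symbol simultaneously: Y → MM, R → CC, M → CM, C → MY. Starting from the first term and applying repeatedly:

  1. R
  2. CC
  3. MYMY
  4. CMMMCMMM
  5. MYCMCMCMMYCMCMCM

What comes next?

CMMMMYCMMYCMMYCMCMMMMYCMMYCMMYCM

Replace each of the 16 characters of MYCMCMCMMYCMCMCM in place — CM MM MY CM MY CM MY CM CM MM MY CM MY CM MY CM — and concatenate.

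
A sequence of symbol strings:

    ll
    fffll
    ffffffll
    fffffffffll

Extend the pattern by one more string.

ffffffffffffll

Each term is the previous one with fff prepended.
One more step from fffffffffll gives the answer.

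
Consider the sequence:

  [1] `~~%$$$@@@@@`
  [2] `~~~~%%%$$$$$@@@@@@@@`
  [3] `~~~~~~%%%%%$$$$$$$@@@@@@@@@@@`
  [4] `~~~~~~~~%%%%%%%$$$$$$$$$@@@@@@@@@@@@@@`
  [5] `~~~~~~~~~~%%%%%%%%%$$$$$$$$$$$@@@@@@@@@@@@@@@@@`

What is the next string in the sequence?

The n-th term is 2n ~'s then 2n-1 %'s then 2n+1 $'s then 3n+2 @'s (n = 1, 2, …).
For the next term, n = 6, so the run lengths are 12, 11, 13, 20.

~~~~~~~~~~~~%%%%%%%%%%%$$$$$$$$$$$$$@@@@@@@@@@@@@@@@@@@@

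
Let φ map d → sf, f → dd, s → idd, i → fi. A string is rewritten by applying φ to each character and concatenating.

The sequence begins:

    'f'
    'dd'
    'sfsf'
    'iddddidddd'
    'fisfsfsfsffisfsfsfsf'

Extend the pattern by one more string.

ddfiiddddiddddiddddiddddddfiiddddiddddiddddidddd

Applying the rule to each of the 20 symbols of fisfsfsfsffisfsfsfsf gives the pieces dd fi idd dd idd dd idd dd idd dd dd fi idd dd idd dd idd dd idd dd, which concatenate to the answer.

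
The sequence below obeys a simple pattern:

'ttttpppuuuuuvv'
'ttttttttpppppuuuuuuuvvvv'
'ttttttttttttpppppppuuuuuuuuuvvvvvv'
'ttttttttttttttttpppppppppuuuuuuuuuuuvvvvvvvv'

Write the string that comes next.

ttttttttttttttttttttpppppppppppuuuuuuuuuuuuuvvvvvvvvvv

The n-th term is 4n t's then 2n+1 p's then 2n+3 u's then 2n v's (n = 1, 2, …).
For the next term, n = 5, so the run lengths are 20, 11, 13, 10.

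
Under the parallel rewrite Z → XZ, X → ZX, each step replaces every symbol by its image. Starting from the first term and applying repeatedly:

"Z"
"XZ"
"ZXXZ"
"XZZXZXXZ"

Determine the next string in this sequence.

Expanding XZZXZXXZ: X→ZX, Z→XZ, Z→XZ, X→ZX, Z→XZ, X→ZX, X→ZX, Z→XZ. Concatenated: ZX XZ XZ ZX XZ ZX ZX XZ.

ZXXZXZZXXZZXZXXZ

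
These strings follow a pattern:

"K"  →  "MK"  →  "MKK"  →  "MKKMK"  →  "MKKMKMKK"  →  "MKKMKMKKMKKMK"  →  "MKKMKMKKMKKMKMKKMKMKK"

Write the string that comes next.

This is a Fibonacci-style word recurrence s(k) = s(k−1)·s(k−2): e.g. MK·K = MKK.
So term 8 is MKKMKMKKMKKMKMKKMKMKK·MKKMKMKKMKKMK.

MKKMKMKKMKKMKMKKMKMKKMKKMKMKKMKKMK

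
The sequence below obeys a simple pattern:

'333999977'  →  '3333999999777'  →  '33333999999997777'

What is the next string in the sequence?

333333999999999977777

The n-th term is n+1 3's then 2n 9's then n 7's, where the shown terms are n = 2, 3, 4.
Setting n = 5 gives 6, 10, 5 characters in each block.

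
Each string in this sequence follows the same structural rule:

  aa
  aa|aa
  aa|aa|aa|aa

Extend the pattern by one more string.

Every step duplicates the string with '|' between the halves.
Doubling aa|aa|aa|aa with '|' between the halves:

aa|aa|aa|aa|aa|aa|aa|aa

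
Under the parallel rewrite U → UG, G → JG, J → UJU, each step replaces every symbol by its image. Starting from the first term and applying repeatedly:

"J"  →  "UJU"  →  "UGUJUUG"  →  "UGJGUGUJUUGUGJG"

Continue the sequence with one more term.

Rewriting the 15 symbols of UGJGUGUJUUGUGJG one by one yields UG JG UJU JG UG JG UG UJU UG UG JG UG JG UJU JG; concatenated:

UGJGUJUJGUGJGUGUJUUGUGJGUGJGUJUJG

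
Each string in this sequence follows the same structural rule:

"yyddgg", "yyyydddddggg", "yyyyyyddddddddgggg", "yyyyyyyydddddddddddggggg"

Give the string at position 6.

The n-th term is 2n y's then 3n-1 d's then n+1 g's (n = 1, 2, …).
Setting n = 6 gives 12, 17, 7 characters in each block.

yyyyyyyyyyyydddddddddddddddddggggggg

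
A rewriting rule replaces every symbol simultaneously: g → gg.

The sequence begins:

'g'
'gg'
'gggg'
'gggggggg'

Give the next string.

gggggggggggggggg

Rewriting each symbol of gggggggg: g→gg, g→gg, g→gg, g→gg, g→gg, g→gg, g→gg, g→gg, which concatenates to gg gg gg gg gg gg gg gg.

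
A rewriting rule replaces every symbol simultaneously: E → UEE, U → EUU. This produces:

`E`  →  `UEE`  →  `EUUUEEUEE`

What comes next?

Rewriting each symbol of EUUUEEUEE: E→UEE, U→EUU, U→EUU, U→EUU, E→UEE, E→UEE, U→EUU, E→UEE, E→UEE, which concatenates to UEE EUU EUU EUU UEE UEE EUU UEE UEE.

UEEEUUEUUEUUUEEUEEEUUUEEUEE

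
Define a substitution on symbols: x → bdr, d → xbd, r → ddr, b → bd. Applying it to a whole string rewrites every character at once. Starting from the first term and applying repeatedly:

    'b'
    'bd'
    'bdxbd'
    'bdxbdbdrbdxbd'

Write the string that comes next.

φ(bdxbdbdrbdxbd) expands symbol-by-symbol to bd xbd bdr bd xbd bd xbd ddr bd xbd bdr bd xbd; joining the 13 pieces gives the next term.

bdxbdbdrbdxbdbdxbdddrbdxbdbdrbdxbd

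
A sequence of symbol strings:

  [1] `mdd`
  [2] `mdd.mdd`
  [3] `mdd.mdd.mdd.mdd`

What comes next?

mdd.mdd.mdd.mdd.mdd.mdd.mdd.mdd

Each string is two copies of the previous one joined by '.'.
One more doubling of mdd.mdd.mdd.mdd gives the answer.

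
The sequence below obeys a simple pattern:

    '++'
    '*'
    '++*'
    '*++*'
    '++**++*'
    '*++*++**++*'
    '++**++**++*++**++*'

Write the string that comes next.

*++*++**++*++**++**++*++**++*

This is a Fibonacci-style word recurrence s(k) = s(k−2)·s(k−1): e.g. ++·* = ++*.
So term 8 is *++*++**++*·++**++**++*++**++*.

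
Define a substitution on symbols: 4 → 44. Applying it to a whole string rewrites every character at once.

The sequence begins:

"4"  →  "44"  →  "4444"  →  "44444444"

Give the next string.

4444444444444444

Apply φ to 44444444 symbol by symbol: 4→44, 4→44, 4→44, 4→44, 4→44, 4→44, 4→44, 4→44; joined: 44 44 44 44 44 44 44 44.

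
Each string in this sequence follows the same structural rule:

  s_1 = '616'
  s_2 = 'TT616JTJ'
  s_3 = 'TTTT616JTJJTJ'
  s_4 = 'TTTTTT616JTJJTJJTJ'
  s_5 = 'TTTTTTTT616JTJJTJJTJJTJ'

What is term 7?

Every step adds TT to the front and JTJ to the end of the previous string.
From TTTTTTTT616JTJJTJJTJJTJ, 2 further steps: TTTTTTTT616JTJJTJJTJJTJ → TTTTTTTTTT616JTJJTJJTJJTJJTJ → (answer).

TTTTTTTTTTTT616JTJJTJJTJJTJJTJJTJ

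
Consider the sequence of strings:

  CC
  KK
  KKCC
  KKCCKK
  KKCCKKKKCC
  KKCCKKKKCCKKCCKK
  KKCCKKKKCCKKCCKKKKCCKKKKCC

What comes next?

KKCCKKKKCCKKCCKKKKCCKKKKCCKKCCKKKKCCKKCCKK

This is a Fibonacci-style word recurrence s(k) = s(k−1)·s(k−2): e.g. KK·CC = KKCC.
So term 8 is KKCCKKKKCCKKCCKKKKCCKKKKCC·KKCCKKKKCCKKCCKK.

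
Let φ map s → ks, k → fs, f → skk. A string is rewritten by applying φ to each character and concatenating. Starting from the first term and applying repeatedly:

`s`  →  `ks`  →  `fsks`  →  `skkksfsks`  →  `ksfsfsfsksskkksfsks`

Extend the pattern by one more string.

fsksskkksskkksskkksfsksksfsfsfsksskkksfsks

Replace each of the 19 characters of ksfsfsfsksskkksfsks in place — fs ks skk ks skk ks skk ks fs ks ks fs fs fs ks skk ks fs ks — and concatenate.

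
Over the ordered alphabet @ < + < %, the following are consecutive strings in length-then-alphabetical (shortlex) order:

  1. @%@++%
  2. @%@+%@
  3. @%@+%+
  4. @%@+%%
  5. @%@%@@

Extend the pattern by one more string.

Treat @%@%@@ as a base-3 numeral over the given alphabet and add one, carrying through any trailing %'s.

@%@%@+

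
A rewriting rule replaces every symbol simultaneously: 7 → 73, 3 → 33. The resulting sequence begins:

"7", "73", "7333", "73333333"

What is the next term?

7333333333333333

Expanding 73333333: 7→73, 3→33, 3→33, 3→33, 3→33, 3→33, 3→33, 3→33. Concatenated: 73 33 33 33 33 33 33 33.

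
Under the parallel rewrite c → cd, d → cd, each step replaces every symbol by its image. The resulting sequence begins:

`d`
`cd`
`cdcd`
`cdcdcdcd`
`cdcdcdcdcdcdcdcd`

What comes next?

Rewriting the 16 symbols of cdcdcdcdcdcdcdcd one by one yields cd cd cd cd cd cd cd cd cd cd cd cd cd cd cd cd; concatenated:

cdcdcdcdcdcdcdcdcdcdcdcdcdcdcdcd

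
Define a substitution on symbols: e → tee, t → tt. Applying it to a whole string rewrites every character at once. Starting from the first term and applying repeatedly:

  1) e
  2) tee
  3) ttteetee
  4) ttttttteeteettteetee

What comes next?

Applying the rule to each of the 20 symbols of ttttttteeteettteetee gives the pieces tt tt tt tt tt tt tt tee tee tt tee tee tt tt tt tee tee tt tee tee, which concatenate to the answer.

ttttttttttttttteeteettteeteettttttteeteettteetee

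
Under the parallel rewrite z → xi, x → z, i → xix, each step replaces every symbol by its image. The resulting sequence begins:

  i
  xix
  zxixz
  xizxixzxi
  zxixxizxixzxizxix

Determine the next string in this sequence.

xizxixzzxixxizxixzxizxixxizxixz

Replace each of the 17 characters of zxixxizxixzxizxix in place — xi z xix z z xix xi z xix z xi z xix xi z xix z — and concatenate.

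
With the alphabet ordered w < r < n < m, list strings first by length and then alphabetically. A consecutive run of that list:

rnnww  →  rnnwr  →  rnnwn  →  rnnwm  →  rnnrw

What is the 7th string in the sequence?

Advancing 2 positions from rnnrw through rnnrw → rnnrr reaches term 7.

rnnrn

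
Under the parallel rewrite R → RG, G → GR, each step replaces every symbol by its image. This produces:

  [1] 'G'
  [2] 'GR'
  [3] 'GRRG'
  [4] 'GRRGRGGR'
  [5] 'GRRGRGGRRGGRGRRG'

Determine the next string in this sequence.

Rewriting the 16 symbols of GRRGRGGRRGGRGRRG one by one yields GR RG RG GR RG GR GR RG RG GR GR RG GR RG RG GR; concatenated:

GRRGRGGRRGGRGRRGRGGRGRRGGRRGRGGR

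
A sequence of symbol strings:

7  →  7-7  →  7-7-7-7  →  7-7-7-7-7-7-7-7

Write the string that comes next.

Each string is two copies of the previous one joined by '-'.
So the next term is two copies of 7-7-7-7-7-7-7-7 with '-' between the halves.

7-7-7-7-7-7-7-7-7-7-7-7-7-7-7-7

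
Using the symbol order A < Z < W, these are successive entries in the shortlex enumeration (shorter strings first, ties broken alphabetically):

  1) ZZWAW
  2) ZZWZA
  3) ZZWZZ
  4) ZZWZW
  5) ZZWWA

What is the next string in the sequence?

Find the rightmost character of ZZWWA below W, bump it to the next letter, and reset everything to its right to A.

ZZWWZ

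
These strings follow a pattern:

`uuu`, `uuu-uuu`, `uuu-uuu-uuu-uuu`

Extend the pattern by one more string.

Every step duplicates the string with '-' between the halves.
So the next term is two copies of uuu-uuu-uuu-uuu with '-' between the halves.

uuu-uuu-uuu-uuu-uuu-uuu-uuu-uuu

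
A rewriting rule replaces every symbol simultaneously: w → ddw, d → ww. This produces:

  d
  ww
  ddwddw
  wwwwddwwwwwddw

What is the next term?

ddwddwddwddwwwwwddwddwddwddwddwwwwwddw

Replace each of the 14 characters of wwwwddwwwwwddw in place — ddw ddw ddw ddw ww ww ddw ddw ddw ddw ddw ww ww ddw — and concatenate.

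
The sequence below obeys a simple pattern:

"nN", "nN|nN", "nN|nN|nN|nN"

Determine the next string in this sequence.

nN|nN|nN|nN|nN|nN|nN|nN

s(k+1) = s(k)·|·s(k) — each term doubles the last with '|' between the halves.
So the next term is two copies of nN|nN|nN|nN with '|' between the halves.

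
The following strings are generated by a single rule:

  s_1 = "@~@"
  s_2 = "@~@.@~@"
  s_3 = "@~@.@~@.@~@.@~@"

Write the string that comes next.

Each string is two copies of the previous one joined by '.'.
Doubling @~@.@~@.@~@.@~@ with '.' between the halves:

@~@.@~@.@~@.@~@.@~@.@~@.@~@.@~@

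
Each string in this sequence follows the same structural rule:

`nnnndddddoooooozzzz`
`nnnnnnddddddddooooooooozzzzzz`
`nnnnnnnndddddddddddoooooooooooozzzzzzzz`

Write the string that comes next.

The n-th term is 2n n's then 3n-1 d's then 3n o's then 2n z's, where the shown terms are n = 2, 3, 4.
Setting n = 5 gives 10, 14, 15, 10 characters in each block.

nnnnnnnnnnddddddddddddddooooooooooooooozzzzzzzzzz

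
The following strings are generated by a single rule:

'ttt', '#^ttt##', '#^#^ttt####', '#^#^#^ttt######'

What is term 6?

#^#^#^#^#^ttt##########

Every step adds #^ to the front and ## to the end of the previous string.
From #^#^#^ttt######, 2 further steps: #^#^#^ttt###### → #^#^#^#^ttt######## → (answer).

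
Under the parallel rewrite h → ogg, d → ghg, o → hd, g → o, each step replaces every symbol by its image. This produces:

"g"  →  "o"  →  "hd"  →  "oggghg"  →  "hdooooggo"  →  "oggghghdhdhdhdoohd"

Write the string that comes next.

hdooooggooggghgoggghgoggghgoggghghdhdoggghg

φ(oggghghdhdhdhdoohd) expands symbol-by-symbol to hd o o o ogg o ogg ghg ogg ghg ogg ghg ogg ghg hd hd ogg ghg; joining the 18 pieces gives the next term.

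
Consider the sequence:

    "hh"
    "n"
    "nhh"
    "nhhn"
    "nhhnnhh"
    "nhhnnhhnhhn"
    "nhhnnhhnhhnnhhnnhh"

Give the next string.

nhhnnhhnhhnnhhnnhhnhhnnhhnhhn

Each term (from the third on) is the previous term followed by the one before it: term 3 = n·hh = nhh.
Continuing: nhhnnhhnhhnnhhnnhh · nhhnnhhnhhn gives term 8.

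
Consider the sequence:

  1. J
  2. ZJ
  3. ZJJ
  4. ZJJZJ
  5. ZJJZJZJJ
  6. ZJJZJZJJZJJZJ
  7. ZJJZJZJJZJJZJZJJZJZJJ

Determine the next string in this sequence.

Each term (from the third on) is the previous term followed by the one before it: term 3 = ZJ·J = ZJJ.
Continuing: ZJJZJZJJZJJZJZJJZJZJJ · ZJJZJZJJZJJZJ gives term 8.

ZJJZJZJJZJJZJZJJZJZJJZJJZJZJJZJJZJ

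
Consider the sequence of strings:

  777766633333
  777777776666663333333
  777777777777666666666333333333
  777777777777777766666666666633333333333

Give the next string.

Term n consists of 4n 7's, followed by 3n 6's, followed by 2n+3 3's (n = 1, 2, …).
Setting n = 5 gives 20, 15, 13 characters in each block.

777777777777777777776666666666666663333333333333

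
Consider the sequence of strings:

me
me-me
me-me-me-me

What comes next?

s(k+1) = s(k)·-·s(k) — each term doubles the last with '-' between the halves.
So the next term is two copies of me-me-me-me with '-' between the halves.

me-me-me-me-me-me-me-me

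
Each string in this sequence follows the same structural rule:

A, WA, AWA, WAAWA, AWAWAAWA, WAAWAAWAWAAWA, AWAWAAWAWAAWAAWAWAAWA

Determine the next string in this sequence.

WAAWAAWAWAAWAAWAWAAWAWAAWAAWAWAAWA

From term 3 onward, concatenate the second-to-last term with the last: A·WA = AWA, WA·AWA = WAAWA, …
Continuing: WAAWAAWAWAAWA · AWAWAAWAWAAWAAWAWAAWA gives term 8.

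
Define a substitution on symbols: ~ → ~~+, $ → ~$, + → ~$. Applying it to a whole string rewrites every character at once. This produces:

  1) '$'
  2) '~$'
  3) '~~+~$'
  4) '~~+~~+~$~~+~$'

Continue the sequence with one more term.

Replace each of the 13 characters of ~~+~~+~$~~+~$ in place — ~~+ ~~+ ~$ ~~+ ~~+ ~$ ~~+ ~$ ~~+ ~~+ ~$ ~~+ ~$ — and concatenate.

~~+~~+~$~~+~~+~$~~+~$~~+~~+~$~~+~$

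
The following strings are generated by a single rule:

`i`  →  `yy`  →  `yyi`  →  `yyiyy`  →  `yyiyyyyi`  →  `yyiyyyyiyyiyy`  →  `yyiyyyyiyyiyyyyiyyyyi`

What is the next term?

yyiyyyyiyyiyyyyiyyyyiyyiyyyyiyyiyy

From term 3 onward, concatenate the last term with the second-to-last: yy·i = yyi, yyi·yy = yyiyy, …
Continuing: yyiyyyyiyyiyyyyiyyyyi · yyiyyyyiyyiyy gives term 8.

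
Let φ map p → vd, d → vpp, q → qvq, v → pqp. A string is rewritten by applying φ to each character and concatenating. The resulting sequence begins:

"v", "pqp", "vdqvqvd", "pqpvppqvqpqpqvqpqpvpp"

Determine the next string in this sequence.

vdqvqvdpqpvdvdqvqpqpqvqvdqvqvdqvqpqpqvqvdqvqvdpqpvdvd

φ(pqpvppqvqpqpqvqpqpvpp) expands symbol-by-symbol to vd qvq vd pqp vd vd qvq pqp qvq vd qvq vd qvq pqp qvq vd qvq vd pqp vd vd; joining the 21 pieces gives the next term.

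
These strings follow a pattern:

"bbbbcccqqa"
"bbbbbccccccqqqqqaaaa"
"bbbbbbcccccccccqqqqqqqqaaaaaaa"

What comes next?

The n-th term is n+3 b's then 3n c's then 3n-1 q's then 3n-2 a's (n = 1, 2, …).
At n = 4 the blocks have lengths 7, 12, 11, 10.

bbbbbbbccccccccccccqqqqqqqqqqqaaaaaaaaaa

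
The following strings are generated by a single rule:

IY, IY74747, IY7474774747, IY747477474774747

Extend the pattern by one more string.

Every step adds 74747 to the end: s(k+1) = s(k)·74747.
Applying this once more to IY747477474774747:

IY74747747477474774747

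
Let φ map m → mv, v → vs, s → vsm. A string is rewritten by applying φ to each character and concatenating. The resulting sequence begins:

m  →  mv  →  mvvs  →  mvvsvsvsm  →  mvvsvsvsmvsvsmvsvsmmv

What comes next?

Rewriting the 21 symbols of mvvsvsvsmvsvsmvsvsmmv one by one yields mv vs vs vsm vs vsm vs vsm mv vs vsm vs vsm mv vs vsm vs vsm mv mv vs; concatenated:

mvvsvsvsmvsvsmvsvsmmvvsvsmvsvsmmvvsvsmvsvsmmvmvvs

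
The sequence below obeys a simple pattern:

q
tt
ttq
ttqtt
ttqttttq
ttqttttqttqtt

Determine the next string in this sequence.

ttqttttqttqttttqttttq

This is a Fibonacci-style word recurrence s(k) = s(k−1)·s(k−2): e.g. tt·q = ttq.
Continuing: ttqttttqttqtt · ttqttttq gives term 7.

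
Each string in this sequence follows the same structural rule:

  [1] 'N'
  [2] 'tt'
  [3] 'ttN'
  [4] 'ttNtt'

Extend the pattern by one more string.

From term 3 onward, concatenate the last term with the second-to-last: tt·N = ttN, ttN·tt = ttNtt, …
The next term joins ttNtt and ttN.

ttNttttN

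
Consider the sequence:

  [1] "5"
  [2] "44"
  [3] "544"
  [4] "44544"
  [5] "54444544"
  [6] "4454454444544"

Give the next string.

544445444454454444544

From term 3 onward, concatenate the second-to-last term with the last: 5·44 = 544, 44·544 = 44544, …
So term 7 is 54444544·4454454444544.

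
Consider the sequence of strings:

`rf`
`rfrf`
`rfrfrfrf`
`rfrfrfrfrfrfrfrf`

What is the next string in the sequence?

Each string is two copies of the previous one concatenated.
Doubling rfrfrfrfrfrfrfrf:

rfrfrfrfrfrfrfrfrfrfrfrfrfrfrfrf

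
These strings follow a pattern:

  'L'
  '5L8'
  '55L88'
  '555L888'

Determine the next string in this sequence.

5555L8888

s(k+1) = 5·s(k)·8, so each term gains 5 as a prefix and 8 as a suffix.
One more step from 555L888 gives the answer.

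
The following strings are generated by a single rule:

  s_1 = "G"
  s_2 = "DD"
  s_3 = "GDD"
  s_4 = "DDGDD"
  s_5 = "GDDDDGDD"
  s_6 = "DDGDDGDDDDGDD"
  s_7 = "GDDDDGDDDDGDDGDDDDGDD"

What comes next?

DDGDDGDDDDGDDGDDDDGDDDDGDDGDDDDGDD

From term 3 onward, concatenate the second-to-last term with the last: G·DD = GDD, DD·GDD = DDGDD, …
The next term joins DDGDDGDDDDGDD and GDDDDGDDDDGDDGDDDDGDD.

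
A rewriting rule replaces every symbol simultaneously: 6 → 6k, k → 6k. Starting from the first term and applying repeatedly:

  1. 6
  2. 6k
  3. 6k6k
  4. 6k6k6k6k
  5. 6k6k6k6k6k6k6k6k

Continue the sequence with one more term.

Applying the rule to each of the 16 symbols of 6k6k6k6k6k6k6k6k gives the pieces 6k 6k 6k 6k 6k 6k 6k 6k 6k 6k 6k 6k 6k 6k 6k 6k, which concatenate to the answer.

6k6k6k6k6k6k6k6k6k6k6k6k6k6k6k6k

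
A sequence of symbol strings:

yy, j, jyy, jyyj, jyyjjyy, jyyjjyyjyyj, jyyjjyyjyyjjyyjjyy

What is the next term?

Each term (from the third on) is the previous term followed by the one before it: term 3 = j·yy = jyy.
So term 8 is jyyjjyyjyyjjyyjjyy·jyyjjyyjyyj.

jyyjjyyjyyjjyyjjyyjyyjjyyjyyj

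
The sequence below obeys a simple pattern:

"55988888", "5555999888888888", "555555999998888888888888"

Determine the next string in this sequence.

55555555999999988888888888888888

The n-th term is 2n 5's then 2n-1 9's then 4n+1 8's (n = 1, 2, …).
For the next term, n = 4, so the run lengths are 8, 7, 17.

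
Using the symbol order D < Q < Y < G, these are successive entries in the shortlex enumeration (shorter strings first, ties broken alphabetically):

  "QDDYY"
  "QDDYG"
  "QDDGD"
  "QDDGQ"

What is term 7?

Stepping forward 3 times from QDDGQ: QDDGQ → QDDGY → QDDGG, then the target.

QDQDD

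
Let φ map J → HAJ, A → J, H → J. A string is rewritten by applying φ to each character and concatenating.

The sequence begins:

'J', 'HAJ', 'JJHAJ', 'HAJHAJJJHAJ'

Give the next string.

JJHAJJJHAJHAJHAJJJHAJ

Expanding HAJHAJJJHAJ: H→J, A→J, J→HAJ, H→J, A→J, J→HAJ, J→HAJ, J→HAJ, H→J, A→J, J→HAJ. Concatenated: J J HAJ J J HAJ HAJ HAJ J J HAJ.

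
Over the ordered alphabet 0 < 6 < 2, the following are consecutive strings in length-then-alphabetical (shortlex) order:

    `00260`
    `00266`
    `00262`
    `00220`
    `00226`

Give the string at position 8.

Advancing 3 positions from 00226 through 00226 → 00222 → 06000 reaches term 8.

06006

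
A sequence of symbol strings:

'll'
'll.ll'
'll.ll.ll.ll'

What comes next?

ll.ll.ll.ll.ll.ll.ll.ll

s(k+1) = s(k)·.·s(k) — each term doubles the last with '.' between the halves.
So the next term is two copies of ll.ll.ll.ll with '.' between the halves.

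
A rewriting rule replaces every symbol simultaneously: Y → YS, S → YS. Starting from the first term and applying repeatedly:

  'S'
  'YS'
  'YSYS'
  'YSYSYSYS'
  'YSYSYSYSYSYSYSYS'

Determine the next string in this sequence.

Rewriting the 16 symbols of YSYSYSYSYSYSYSYS one by one yields YS YS YS YS YS YS YS YS YS YS YS YS YS YS YS YS; concatenated:

YSYSYSYSYSYSYSYSYSYSYSYSYSYSYSYS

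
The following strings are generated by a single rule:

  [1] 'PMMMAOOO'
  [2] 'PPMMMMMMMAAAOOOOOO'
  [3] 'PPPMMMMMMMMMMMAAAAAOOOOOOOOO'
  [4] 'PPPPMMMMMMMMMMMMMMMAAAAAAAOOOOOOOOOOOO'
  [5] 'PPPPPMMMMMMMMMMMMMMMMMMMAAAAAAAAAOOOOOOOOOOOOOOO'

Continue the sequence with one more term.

Reading off run lengths: P runs 1, 2, 3, 4, 5; M runs 3, 7, 11, 15, 19; A runs 1, 3, 5, 7, 9; O runs 3, 6, 9, 12, 15 — each is linear in n (n = 1, 2, …).
For the next term, n = 6, so the run lengths are 6, 23, 11, 18.

PPPPPPMMMMMMMMMMMMMMMMMMMMMMMAAAAAAAAAAAOOOOOOOOOOOOOOOOOO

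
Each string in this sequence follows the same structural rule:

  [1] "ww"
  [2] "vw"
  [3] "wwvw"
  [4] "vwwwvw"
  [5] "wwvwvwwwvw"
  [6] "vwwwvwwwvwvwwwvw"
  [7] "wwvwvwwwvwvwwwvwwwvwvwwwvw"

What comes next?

vwwwvwwwvwvwwwvwwwvwvwwwvwvwwwvwwwvwvwwwvw

Each term (from the third on) is the two preceding terms concatenated in order: term 3 = ww·vw = wwvw.
So term 8 is vwwwvwwwvwvwwwvw·wwvwvwwwvwvwwwvwwwvwvwwwvw.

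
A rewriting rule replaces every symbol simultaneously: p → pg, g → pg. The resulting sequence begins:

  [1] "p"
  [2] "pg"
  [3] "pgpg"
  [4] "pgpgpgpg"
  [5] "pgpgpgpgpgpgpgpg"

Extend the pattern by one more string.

Rewriting the 16 symbols of pgpgpgpgpgpgpgpg one by one yields pg pg pg pg pg pg pg pg pg pg pg pg pg pg pg pg; concatenated:

pgpgpgpgpgpgpgpgpgpgpgpgpgpgpgpg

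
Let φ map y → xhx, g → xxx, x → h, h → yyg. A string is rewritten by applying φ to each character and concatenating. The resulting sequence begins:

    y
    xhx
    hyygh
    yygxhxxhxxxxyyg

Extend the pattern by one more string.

Replace each of the 15 characters of yygxhxxhxxxxyyg in place — xhx xhx xxx h yyg h h yyg h h h h xhx xhx xxx — and concatenate.

xhxxhxxxxhyyghhyyghhhhxhxxhxxxx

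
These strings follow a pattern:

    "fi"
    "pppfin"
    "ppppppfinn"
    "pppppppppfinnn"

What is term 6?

pppppppppppppppfinnnnn

Each term wraps the previous one in ppp on the left and n on the right.
From pppppppppfinnn, 2 further steps: pppppppppfinnn → ppppppppppppfinnnn → (answer).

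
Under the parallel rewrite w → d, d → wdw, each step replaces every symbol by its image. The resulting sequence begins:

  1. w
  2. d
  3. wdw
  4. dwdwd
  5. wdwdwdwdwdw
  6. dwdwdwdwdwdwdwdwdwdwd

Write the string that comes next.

Replace each of the 21 characters of dwdwdwdwdwdwdwdwdwdwd in place — wdw d wdw d wdw d wdw d wdw d wdw d wdw d wdw d wdw d wdw d wdw — and concatenate.

wdwdwdwdwdwdwdwdwdwdwdwdwdwdwdwdwdwdwdwdwdw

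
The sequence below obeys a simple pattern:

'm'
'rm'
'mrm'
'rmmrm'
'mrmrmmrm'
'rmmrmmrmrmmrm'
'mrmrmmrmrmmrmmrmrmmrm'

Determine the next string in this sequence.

rmmrmmrmrmmrmmrmrmmrmrmmrmmrmrmmrm

From term 3 onward, concatenate the second-to-last term with the last: m·rm = mrm, rm·mrm = rmmrm, …
Continuing: rmmrmmrmrmmrm · mrmrmmrmrmmrmmrmrmmrm gives term 8.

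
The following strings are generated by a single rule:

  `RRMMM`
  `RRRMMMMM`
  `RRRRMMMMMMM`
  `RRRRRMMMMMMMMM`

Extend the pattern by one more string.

RRRRRRMMMMMMMMMMM

Each string has the form R^{n} M^{2n-1}, where the shown terms are n = 2, 3, 4, 5.
For the next term, n = 6, so the run lengths are 6, 11.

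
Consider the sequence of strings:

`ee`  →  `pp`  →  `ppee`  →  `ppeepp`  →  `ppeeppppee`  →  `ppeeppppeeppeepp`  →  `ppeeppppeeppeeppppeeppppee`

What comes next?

ppeeppppeeppeeppppeeppppeeppeeppppeeppeepp

From term 3 onward, concatenate the last term with the second-to-last: pp·ee = ppee, ppee·pp = ppeepp, …
So term 8 is ppeeppppeeppeeppppeeppppee·ppeeppppeeppeepp.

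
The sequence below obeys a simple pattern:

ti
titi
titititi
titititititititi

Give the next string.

Every step duplicates the string.
So the next term is two copies of titititititititi.

titititititititititititititititi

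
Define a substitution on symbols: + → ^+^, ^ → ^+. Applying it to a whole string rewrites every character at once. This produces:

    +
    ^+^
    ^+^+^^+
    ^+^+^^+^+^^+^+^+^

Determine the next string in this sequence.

Replace each of the 17 characters of ^+^+^^+^+^^+^+^+^ in place — ^+ ^+^ ^+ ^+^ ^+ ^+ ^+^ ^+ ^+^ ^+ ^+ ^+^ ^+ ^+^ ^+ ^+^ ^+ — and concatenate.

^+^+^^+^+^^+^+^+^^+^+^^+^+^+^^+^+^^+^+^^+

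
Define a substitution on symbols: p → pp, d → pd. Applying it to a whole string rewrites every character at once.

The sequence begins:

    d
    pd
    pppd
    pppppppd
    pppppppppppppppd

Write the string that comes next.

Rewriting the 16 symbols of pppppppppppppppd one by one yields pp pp pp pp pp pp pp pp pp pp pp pp pp pp pp pd; concatenated:

pppppppppppppppppppppppppppppppd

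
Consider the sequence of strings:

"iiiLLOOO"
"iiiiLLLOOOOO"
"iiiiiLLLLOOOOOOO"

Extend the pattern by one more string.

iiiiiiLLLLLOOOOOOOOO

Each string has the form i^{n+1} L^{n} O^{2n-1}, where the shown terms are n = 2, 3, 4.
At n = 5 the blocks have lengths 6, 5, 9.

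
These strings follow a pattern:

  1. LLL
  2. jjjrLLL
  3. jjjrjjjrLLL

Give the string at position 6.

jjjrjjjrjjjrjjjrjjjrLLL

Each term is the previous one with jjjr prepended.
From jjjrjjjrLLL, 3 further steps: jjjrjjjrLLL → jjjrjjjrjjjrLLL → jjjrjjjrjjjrjjjrLLL → (answer).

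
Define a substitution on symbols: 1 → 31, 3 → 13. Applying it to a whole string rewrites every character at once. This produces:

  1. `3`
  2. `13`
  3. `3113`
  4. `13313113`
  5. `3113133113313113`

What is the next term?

13313113311313313113133113313113

φ(3113133113313113) expands symbol-by-symbol to 13 31 31 13 31 13 13 31 31 13 13 31 13 31 31 13; joining the 16 pieces gives the next term.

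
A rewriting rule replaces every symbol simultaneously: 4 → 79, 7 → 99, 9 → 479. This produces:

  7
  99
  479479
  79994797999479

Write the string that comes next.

Rewriting the 14 symbols of 79994797999479 one by one yields 99 479 479 479 79 99 479 99 479 479 479 79 99 479; concatenated:

994794794797999479994794794797999479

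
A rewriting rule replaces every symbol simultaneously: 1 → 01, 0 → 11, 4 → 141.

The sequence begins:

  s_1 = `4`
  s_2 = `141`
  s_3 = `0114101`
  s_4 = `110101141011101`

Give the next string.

Rewriting the 15 symbols of 110101141011101 one by one yields 01 01 11 01 11 01 01 141 01 11 01 01 01 11 01; concatenated:

0101110111010114101110101011101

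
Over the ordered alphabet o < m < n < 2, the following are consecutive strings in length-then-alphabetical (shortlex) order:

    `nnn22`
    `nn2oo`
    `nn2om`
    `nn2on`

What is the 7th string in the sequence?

Continuing the enumeration 3 steps past nn2on: nn2on → nn2o2 → nn2mo → (answer).

nn2mm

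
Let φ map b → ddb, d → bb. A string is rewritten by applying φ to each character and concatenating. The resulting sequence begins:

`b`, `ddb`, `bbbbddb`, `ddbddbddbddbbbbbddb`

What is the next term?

bbbbddbbbbbddbbbbbddbbbbbddbddbddbddbddbbbbbddb

φ(ddbddbddbddbbbbbddb) expands symbol-by-symbol to bb bb ddb bb bb ddb bb bb ddb bb bb ddb ddb ddb ddb ddb bb bb ddb; joining the 19 pieces gives the next term.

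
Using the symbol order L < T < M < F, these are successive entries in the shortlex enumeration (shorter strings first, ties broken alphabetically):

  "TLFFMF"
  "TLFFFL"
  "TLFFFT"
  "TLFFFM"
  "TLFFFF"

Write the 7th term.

TTLLLT

Stepping forward 2 times from TLFFFF: TLFFFF → TTLLLL, then the target.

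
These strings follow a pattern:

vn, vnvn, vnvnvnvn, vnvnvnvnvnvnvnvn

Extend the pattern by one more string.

vnvnvnvnvnvnvnvnvnvnvnvnvnvnvnvn

Every step duplicates the string.
One more doubling of vnvnvnvnvnvnvnvn gives the answer.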